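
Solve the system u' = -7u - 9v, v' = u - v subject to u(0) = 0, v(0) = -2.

Coefficient matrix A = [[-7, -9], [1, -1]].
Characteristic polynomial det(A - λI) = λ^2 + 8λ + 16 = 0.
Single eigenvalue λ = -4 with algebraic multiplicity 2.
Eigenvector v = (-3,1); generalized eigenvector w with (A-λI)w=v is (-2,1).
General solution: e^(-4t)[C_1·v + C_2·(t·v + w)].
Applying u(0)=0, v(0)=-2 gives C_1=4, C_2=-6.

u(t) = 18te^(-4t), v(t) = -6te^(-4t) - 2e^(-4t)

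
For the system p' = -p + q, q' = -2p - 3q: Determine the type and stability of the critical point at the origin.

A = [[-1,1],[-2,-3]]; det(A-λI) = λ^2 + 4λ + 5.
λ = -2 ± i: negative real part.

stable spiral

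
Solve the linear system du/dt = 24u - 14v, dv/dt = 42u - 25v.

Coefficient matrix A = [[24, -14], [42, -25]].
Characteristic polynomial det(A - λI) = λ^2 + λ - 12 = 0.
Eigenvalues λ = 3, -4.
For λ=3: (A-λI) row 1 is [21, -14], so an eigenvector is (-2, -3).
For λ=-4: (A-λI) row 1 is [28, -14], so an eigenvector is (1, 2).
General solution: c_1e^(3t)(-2,-3) + c_2e^(-4t)(1,2).

u(t) = -2c_1e^(3t) + c_2e^(-4t), v(t) = -3c_1e^(3t) + 2c_2e^(-4t)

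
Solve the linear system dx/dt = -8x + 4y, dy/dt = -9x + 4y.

Coefficient matrix A = [[-8, 4], [-9, 4]].
Characteristic polynomial det(A - λI) = λ^2 + 4λ + 4 = 0.
Single eigenvalue λ = -2 with algebraic multiplicity 2.
Eigenvector v = (-2,-3); generalized eigenvector w with (A-λI)w=v is (-1,-2).
General solution: e^(-2t)[C_1·v + C_2·(t·v + w)].

x(t) = -2C_1e^(-2t) - 2C_2te^(-2t) - C_2e^(-2t), y(t) = -3C_1e^(-2t) - 3C_2te^(-2t) - 2C_2e^(-2t)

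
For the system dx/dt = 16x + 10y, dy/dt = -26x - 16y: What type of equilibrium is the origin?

center

A = [[16,10],[-26,-16]]; det(A-λI) = λ^2 + 4.
λ = 0 ± 2i: zero real part.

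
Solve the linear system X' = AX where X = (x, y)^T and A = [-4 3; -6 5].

Coefficient matrix A = [[-4, 3], [-6, 5]].
Characteristic polynomial det(A - λI) = λ^2 - λ - 2 = 0.
Eigenvalues λ = -1, 2.
For λ=-1: (A-λI) row 1 is [-3, 3], so an eigenvector is (-1, -1).
For λ=2: (A-λI) row 1 is [-6, 3], so an eigenvector is (-1, -2).
General solution: K_1e^(-t)(-1,-1) + K_2e^(2t)(-1,-2).

x(t) = -K_1e^(-t) - K_2e^(2t), y(t) = -K_1e^(-t) - 2K_2e^(2t)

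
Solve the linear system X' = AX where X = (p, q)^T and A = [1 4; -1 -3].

p(t) = 2C_1e^(-t) + 2C_2te^(-t) - 3C_2e^(-t), q(t) = -C_1e^(-t) - C_2te^(-t) + 2C_2e^(-t)

Coefficient matrix A = [[1, 4], [-1, -3]].
Characteristic polynomial det(A - λI) = λ^2 + 2λ + 1 = 0.
Single eigenvalue λ = -1 with algebraic multiplicity 2.
Eigenvector v = (2,-1); generalized eigenvector w with (A-λI)w=v is (-3,2).
General solution: e^(-t)[C_1·v + C_2·(t·v + w)].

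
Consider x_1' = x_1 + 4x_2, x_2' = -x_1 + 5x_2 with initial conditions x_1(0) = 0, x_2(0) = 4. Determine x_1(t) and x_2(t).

x_1(t) = 16te^(3t), x_2(t) = 8te^(3t) + 4e^(3t)

Coefficient matrix A = [[1, 4], [-1, 5]].
Characteristic polynomial det(A - λI) = λ^2 - 6λ + 9 = 0.
Single eigenvalue λ = 3 with algebraic multiplicity 2.
Eigenvector v = (2,1); generalized eigenvector w with (A-λI)w=v is (3,2).
General solution: e^(3t)[C_1·v + C_2·(t·v + w)].
Applying x_1(0)=0, x_2(0)=4 gives C_1=-12, C_2=8.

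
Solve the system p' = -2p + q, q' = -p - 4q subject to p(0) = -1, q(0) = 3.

p(t) = 2te^(-3t) - e^(-3t), q(t) = -2te^(-3t) + 3e^(-3t)

Coefficient matrix A = [[-2, 1], [-1, -4]].
Characteristic polynomial det(A - λI) = λ^2 + 6λ + 9 = 0.
Single eigenvalue λ = -3 with algebraic multiplicity 2.
Eigenvector v = (-1,1); generalized eigenvector w with (A-λI)w=v is (2,-3).
General solution: e^(-3t)[K_1·v + K_2·(t·v + w)].
Applying p(0)=-1, q(0)=3 gives K_1=-3, K_2=-2.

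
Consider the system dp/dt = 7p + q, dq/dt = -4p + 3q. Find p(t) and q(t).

Coefficient matrix A = [[7, 1], [-4, 3]].
Characteristic polynomial det(A - λI) = λ^2 - 10λ + 25 = 0.
Single eigenvalue λ = 5 with algebraic multiplicity 2.
Eigenvector v = (1,-2); generalized eigenvector w with (A-λI)w=v is (0,1).
General solution: e^(5t)[c_1·v + c_2·(t·v + w)].

p(t) = c_1e^(5t) + c_2te^(5t), q(t) = -2c_1e^(5t) - 2c_2te^(5t) + c_2e^(5t)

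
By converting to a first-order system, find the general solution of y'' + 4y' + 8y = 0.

Let x_1 = y, x_2 = y'. Then x_1' = x_2 and x_2' = -8x_1 - 4x_2.
A = [[0,1],[-8,-4]]; det(A-λI) = λ^2 + 4λ + 8.
Eigenvalues λ = -2 ± 2i.

y(t) = C_1e^(-2t)cos(2t) + C_2e^(-2t)sin(2t)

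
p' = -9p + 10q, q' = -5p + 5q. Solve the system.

p(t) = -3C_1e^(-2t)sin(t) - C_1e^(-2t)cos(t) - C_2e^(-2t)sin(t) + 3C_2e^(-2t)cos(t), q(t) = -2C_1e^(-2t)sin(t) - C_1e^(-2t)cos(t) - C_2e^(-2t)sin(t) + 2C_2e^(-2t)cos(t)

Coefficient matrix A = [[-9, 10], [-5, 5]].
Characteristic polynomial det(A - λI) = λ^2 + 4λ + 5 = 0.
Eigenvalues λ = -2 ± i (complex conjugate pair).
For λ=-2+i: an eigenvector is (-1,-1) - i(-3,-2) = (-1 + 3i, -1 + 2i).
A real fundamental pair from Re and Im of e^((-2+i)t)v: X_1 = e^(-2t)(cos(t)·(-1,-1) + sin(t)·(-3,-2)), X_2 = e^(-2t)(sin(t)·(-1,-1) - cos(t)·(-3,-2)).
General solution: C_1X_1 + C_2X_2.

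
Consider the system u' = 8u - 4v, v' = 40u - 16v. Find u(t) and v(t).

Coefficient matrix A = [[8, -4], [40, -16]].
Characteristic polynomial det(A - λI) = λ^2 + 8λ + 32 = 0.
Eigenvalues λ = -4 ± 4i (complex conjugate pair).
For λ=-4+4i: an eigenvector is (-1,-3) - i(0,-1) = (-1, -3 + i).
A real fundamental pair from Re and Im of e^((-4+4i)t)v: X_1 = e^(-4t)(cos(4t)·(-1,-3) + sin(4t)·(0,-1)), X_2 = e^(-4t)(sin(4t)·(-1,-3) - cos(4t)·(0,-1)).
General solution: c_1X_1 + c_2X_2.

u(t) = -c_1e^(-4t)cos(4t) - c_2e^(-4t)sin(4t), v(t) = -c_1e^(-4t)sin(4t) - 3c_1e^(-4t)cos(4t) - 3c_2e^(-4t)sin(4t) + c_2e^(-4t)cos(4t)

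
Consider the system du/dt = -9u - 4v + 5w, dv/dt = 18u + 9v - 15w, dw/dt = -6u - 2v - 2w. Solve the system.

Coefficient matrix A = [[-9, -4, 5], [18, 9, -15], [-6, -2, -2]].
det(A - λI) = 0 gives eigenvalues λ = 3, -2, -3.
For λ=3: eigenvector (1,-3,0).
For λ=-2: eigenvector (-1,3,1).
For λ=-3: eigenvector (-1,4,2).
General solution: C_1e^(3t)(1,-3,0) + C_2e^(-2t)(-1,3,1) + C_3e^(-3t)(-1,4,2).

u(t) = C_1e^(3t) - C_2e^(-2t) - C_3e^(-3t), v(t) = -3C_1e^(3t) + 3C_2e^(-2t) + 4C_3e^(-3t), w(t) = C_2e^(-2t) + 2C_3e^(-3t)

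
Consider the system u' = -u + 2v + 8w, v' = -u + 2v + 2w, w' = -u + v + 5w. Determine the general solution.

Coefficient matrix A = [[-1, 2, 8], [-1, 2, 2], [-1, 1, 5]].
det(A - λI) = 0 gives eigenvalues λ = 1, 3, 2.
For λ=1: eigenvector (1,1,0).
For λ=3: eigenvector (2,0,1).
For λ=2: eigenvector (-2,1,-1).
General solution: K_1e^(t)(1,1,0) + K_2e^(3t)(2,0,1) + K_3e^(2t)(-2,1,-1).

u(t) = K_1e^(t) + 2K_2e^(3t) - 2K_3e^(2t), v(t) = K_1e^(t) + K_3e^(2t), w(t) = K_2e^(3t) - K_3e^(2t)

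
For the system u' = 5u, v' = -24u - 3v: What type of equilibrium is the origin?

saddle

A = [[5,0],[-24,-3]]; det(A-λI) = λ^2 - 2λ - 15.
λ = 5, -3: opposite signs.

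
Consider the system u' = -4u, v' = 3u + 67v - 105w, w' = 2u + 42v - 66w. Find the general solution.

Coefficient matrix A = [[-4, 0, 0], [3, 67, -105], [2, 42, -66]].
det(A - λI) = 0 gives eigenvalues λ = -4, -3, 4.
For λ=-4: eigenvector (1,-3,-2).
For λ=-3: eigenvector (0,-3,-2).
For λ=4: eigenvector (0,5,3).
General solution: c_1e^(-4t)(1,-3,-2) + c_2e^(-3t)(0,-3,-2) + c_3e^(4t)(0,5,3).

u(t) = c_1e^(-4t), v(t) = -3c_1e^(-4t) - 3c_2e^(-3t) + 5c_3e^(4t), w(t) = -2c_1e^(-4t) - 2c_2e^(-3t) + 3c_3e^(4t)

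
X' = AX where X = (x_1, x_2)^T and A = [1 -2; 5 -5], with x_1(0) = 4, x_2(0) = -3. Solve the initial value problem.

Coefficient matrix A = [[1, -2], [5, -5]].
Characteristic polynomial det(A - λI) = λ^2 + 4λ + 5 = 0.
Eigenvalues λ = -2 ± i (complex conjugate pair).
For λ=-2+i: an eigenvector is (-1,-2) - i(1,1) = (-1 - i, -2 - i).
A real fundamental pair from Re and Im of e^((-2+i)t)v: X_1 = e^(-2t)(cos(t)·(-1,-2) + sin(t)·(1,1)), X_2 = e^(-2t)(sin(t)·(-1,-2) - cos(t)·(1,1)).
General solution: C_1X_1 + C_2X_2.
Applying x_1(0)=4, x_2(0)=-3 gives C_1=7, C_2=-11.

x_1(t) = 18e^(-2t)sin(t) + 4e^(-2t)cos(t), x_2(t) = 29e^(-2t)sin(t) - 3e^(-2t)cos(t)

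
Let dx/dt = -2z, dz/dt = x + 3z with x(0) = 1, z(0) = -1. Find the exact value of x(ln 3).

A = [[0,-2],[1,3]]; eigenvalues λ = 2, 1.
Eigenvectors: (-1,1) for λ=2, (-2,1) for λ=1.
From the initial condition, c_1 = -1, c_2 = 0.
x(ln 3) = (-1)(3^2)(-1) + (0)(3^1)(-2) = 9.

9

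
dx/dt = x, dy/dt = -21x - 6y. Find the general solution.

x(t) = -c_1e^(t), y(t) = 3c_1e^(t) - c_2e^(-6t)

Coefficient matrix A = [[1, 0], [-21, -6]].
Characteristic polynomial det(A - λI) = λ^2 + 5λ - 6 = 0.
Eigenvalues λ = 1, -6.
For λ=1: (A-λI) row 2 is [-21, -7], so an eigenvector is (-1, 3).
For λ=-6: (A-λI) row 1 is [7, 0], so an eigenvector is (0, -1).
General solution: c_1e^(t)(-1,3) + c_2e^(-6t)(0,-1).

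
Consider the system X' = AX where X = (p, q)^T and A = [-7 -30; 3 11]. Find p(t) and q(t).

Coefficient matrix A = [[-7, -30], [3, 11]].
Characteristic polynomial det(A - λI) = λ^2 - 4λ + 13 = 0.
Eigenvalues λ = 2 ± 3i (complex conjugate pair).
For λ=2+3i: an eigenvector is (-1,0) - i(3,-1) = (-1 - 3i, 0 + i).
A real fundamental pair from Re and Im of e^((2+3i)t)v: X_1 = e^(2t)(cos(3t)·(-1,0) + sin(3t)·(3,-1)), X_2 = e^(2t)(sin(3t)·(-1,0) - cos(3t)·(3,-1)).
General solution: C_1X_1 + C_2X_2.

p(t) = 3C_1e^(2t)sin(3t) - C_1e^(2t)cos(3t) - C_2e^(2t)sin(3t) - 3C_2e^(2t)cos(3t), q(t) = -C_1e^(2t)sin(3t) + C_2e^(2t)cos(3t)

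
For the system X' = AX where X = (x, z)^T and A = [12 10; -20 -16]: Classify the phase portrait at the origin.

A = [[12,10],[-20,-16]]; det(A-λI) = λ^2 + 4λ + 8.
λ = -2 ± 2i: negative real part.

stable spiral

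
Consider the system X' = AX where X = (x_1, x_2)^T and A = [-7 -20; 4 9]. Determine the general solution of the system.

Coefficient matrix A = [[-7, -20], [4, 9]].
Characteristic polynomial det(A - λI) = λ^2 - 2λ + 17 = 0.
Eigenvalues λ = 1 ± 4i (complex conjugate pair).
For λ=1+4i: an eigenvector is (-1,0) - i(2,-1) = (-1 - 2i, 0 + i).
A real fundamental pair from Re and Im of e^((1+4i)t)v: X_1 = e^(t)(cos(4t)·(-1,0) + sin(4t)·(2,-1)), X_2 = e^(t)(sin(4t)·(-1,0) - cos(4t)·(2,-1)).
General solution: c_1X_1 + c_2X_2.

x_1(t) = 2c_1e^(t)sin(4t) - c_1e^(t)cos(4t) - c_2e^(t)sin(4t) - 2c_2e^(t)cos(4t), x_2(t) = -c_1e^(t)sin(4t) + c_2e^(t)cos(4t)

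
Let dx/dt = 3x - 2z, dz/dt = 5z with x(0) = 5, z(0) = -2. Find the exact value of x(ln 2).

A = [[3,-2],[0,5]]; eigenvalues λ = 3, 5.
Eigenvectors: (1,0) for λ=3, (-1,1) for λ=5.
From the initial condition, c_1 = 3, c_2 = -2.
x(ln 2) = (3)(2^3)(1) + (-2)(2^5)(-1) = 88.

88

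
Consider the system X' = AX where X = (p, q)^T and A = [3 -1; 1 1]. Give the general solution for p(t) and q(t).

Coefficient matrix A = [[3, -1], [1, 1]].
Characteristic polynomial det(A - λI) = λ^2 - 4λ + 4 = 0.
Single eigenvalue λ = 2 with algebraic multiplicity 2.
Eigenvector v = (-1,-1); generalized eigenvector w with (A-λI)w=v is (0,1).
General solution: e^(2t)[C_1·v + C_2·(t·v + w)].

p(t) = -C_1e^(2t) - C_2te^(2t), q(t) = -C_1e^(2t) - C_2te^(2t) + C_2e^(2t)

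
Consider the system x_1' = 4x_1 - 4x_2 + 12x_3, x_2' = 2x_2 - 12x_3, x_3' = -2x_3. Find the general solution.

x_1(t) = C_1e^(4t) + 2C_2e^(2t), x_2(t) = C_2e^(2t) + 3C_3e^(-2t), x_3(t) = C_3e^(-2t)

Coefficient matrix A = [[4, -4, 12], [0, 2, -12], [0, 0, -2]].
det(A - λI) = 0 gives eigenvalues λ = 4, 2, -2.
For λ=4: eigenvector (1,0,0).
For λ=2: eigenvector (2,1,0).
For λ=-2: eigenvector (0,3,1).
General solution: C_1e^(4t)(1,0,0) + C_2e^(2t)(2,1,0) + C_3e^(-2t)(0,3,1).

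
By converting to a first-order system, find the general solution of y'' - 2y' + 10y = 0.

y(t) = K_1e^(t)cos(3t) + K_2e^(t)sin(3t)

Let x_1 = y, x_2 = y'. Then x_1' = x_2 and x_2' = -10x_1 + 2x_2.
A = [[0,1],[-10,2]]; det(A-λI) = λ^2 - 2λ + 10.
Eigenvalues λ = 1 ± 3i.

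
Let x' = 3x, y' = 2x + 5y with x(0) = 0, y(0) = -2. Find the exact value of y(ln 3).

A = [[3,0],[2,5]]; eigenvalues λ = 3, 5.
Eigenvectors: (1,-1) for λ=3, (0,-1) for λ=5.
From the initial condition, c_1 = 0, c_2 = 2.
y(ln 3) = (0)(3^3)(-1) + (2)(3^5)(-1) = -486.

-486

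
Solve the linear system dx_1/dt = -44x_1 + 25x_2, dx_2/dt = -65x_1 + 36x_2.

Coefficient matrix A = [[-44, 25], [-65, 36]].
Characteristic polynomial det(A - λI) = λ^2 + 8λ + 41 = 0.
Eigenvalues λ = -4 ± 5i (complex conjugate pair).
For λ=-4+5i: an eigenvector is (2,3) - i(-1,-2) = (2 + i, 3 + 2i).
A real fundamental pair from Re and Im of e^((-4+5i)t)v: X_1 = e^(-4t)(cos(5t)·(2,3) + sin(5t)·(-1,-2)), X_2 = e^(-4t)(sin(5t)·(2,3) - cos(5t)·(-1,-2)).
General solution: K_1X_1 + K_2X_2.

x_1(t) = -K_1e^(-4t)sin(5t) + 2K_1e^(-4t)cos(5t) + 2K_2e^(-4t)sin(5t) + K_2e^(-4t)cos(5t), x_2(t) = -2K_1e^(-4t)sin(5t) + 3K_1e^(-4t)cos(5t) + 3K_2e^(-4t)sin(5t) + 2K_2e^(-4t)cos(5t)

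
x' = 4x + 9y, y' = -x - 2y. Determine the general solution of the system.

x(t) = 3C_1e^(t) + 3C_2te^(t) + C_2e^(t), y(t) = -C_1e^(t) - C_2te^(t)

Coefficient matrix A = [[4, 9], [-1, -2]].
Characteristic polynomial det(A - λI) = λ^2 - 2λ + 1 = 0.
Single eigenvalue λ = 1 with algebraic multiplicity 2.
Eigenvector v = (3,-1); generalized eigenvector w with (A-λI)w=v is (1,0).
General solution: e^(t)[C_1·v + C_2·(t·v + w)].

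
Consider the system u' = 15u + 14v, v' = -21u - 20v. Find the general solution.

Coefficient matrix A = [[15, 14], [-21, -20]].
Characteristic polynomial det(A - λI) = λ^2 + 5λ - 6 = 0.
Eigenvalues λ = -6, 1.
For λ=-6: (A-λI) row 1 is [21, 14], so an eigenvector is (-2, 3).
For λ=1: (A-λI) row 1 is [14, 14], so an eigenvector is (1, -1).
General solution: c_1e^(-6t)(-2,3) + c_2e^(t)(1,-1).

u(t) = -2c_1e^(-6t) + c_2e^(t), v(t) = 3c_1e^(-6t) - c_2e^(t)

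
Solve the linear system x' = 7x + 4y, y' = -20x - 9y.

Coefficient matrix A = [[7, 4], [-20, -9]].
Characteristic polynomial det(A - λI) = λ^2 + 2λ + 17 = 0.
Eigenvalues λ = -1 ± 4i (complex conjugate pair).
For λ=-1+4i: an eigenvector is (0,1) - i(1,-2) = (0 - i, 1 + 2i).
A real fundamental pair from Re and Im of e^((-1+4i)t)v: X_1 = e^(-t)(cos(4t)·(0,1) + sin(4t)·(1,-2)), X_2 = e^(-t)(sin(4t)·(0,1) - cos(4t)·(1,-2)).
General solution: C_1X_1 + C_2X_2.

x(t) = C_1e^(-t)sin(4t) - C_2e^(-t)cos(4t), y(t) = -2C_1e^(-t)sin(4t) + C_1e^(-t)cos(4t) + C_2e^(-t)sin(4t) + 2C_2e^(-t)cos(4t)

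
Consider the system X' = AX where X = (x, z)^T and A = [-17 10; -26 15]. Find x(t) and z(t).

Coefficient matrix A = [[-17, 10], [-26, 15]].
Characteristic polynomial det(A - λI) = λ^2 + 2λ + 5 = 0.
Eigenvalues λ = -1 ± 2i (complex conjugate pair).
For λ=-1+2i: an eigenvector is (-2,-3) - i(1,2) = (-2 - i, -3 - 2i).
A real fundamental pair from Re and Im of e^((-1+2i)t)v: X_1 = e^(-t)(cos(2t)·(-2,-3) + sin(2t)·(1,2)), X_2 = e^(-t)(sin(2t)·(-2,-3) - cos(2t)·(1,2)).
General solution: c_1X_1 + c_2X_2.

x(t) = c_1e^(-t)sin(2t) - 2c_1e^(-t)cos(2t) - 2c_2e^(-t)sin(2t) - c_2e^(-t)cos(2t), z(t) = 2c_1e^(-t)sin(2t) - 3c_1e^(-t)cos(2t) - 3c_2e^(-t)sin(2t) - 2c_2e^(-t)cos(2t)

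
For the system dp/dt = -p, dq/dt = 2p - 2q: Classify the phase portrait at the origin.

A = [[-1,0],[2,-2]]; det(A-λI) = λ^2 + 3λ + 2.
λ = -1, -2: both negative.

stable node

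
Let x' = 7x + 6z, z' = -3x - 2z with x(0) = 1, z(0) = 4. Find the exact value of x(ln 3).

783

A = [[7,6],[-3,-2]]; eigenvalues λ = 1, 4.
Eigenvectors: (1,-1) for λ=1, (-2,1) for λ=4.
From the initial condition, c_1 = -9, c_2 = -5.
x(ln 3) = (-9)(3^1)(1) + (-5)(3^4)(-2) = 783.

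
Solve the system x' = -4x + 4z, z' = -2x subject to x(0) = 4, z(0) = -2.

Coefficient matrix A = [[-4, 4], [-2, 0]].
Characteristic polynomial det(A - λI) = λ^2 + 4λ + 8 = 0.
Eigenvalues λ = -2 ± 2i (complex conjugate pair).
For λ=-2+2i: an eigenvector is (-1,0) - i(1,1) = (-1 - i, 0 - i).
A real fundamental pair from Re and Im of e^((-2+2i)t)v: X_1 = e^(-2t)(cos(2t)·(-1,0) + sin(2t)·(1,1)), X_2 = e^(-2t)(sin(2t)·(-1,0) - cos(2t)·(1,1)).
General solution: c_1X_1 + c_2X_2.
Applying x(0)=4, z(0)=-2 gives c_1=-6, c_2=2.

x(t) = -8e^(-2t)sin(2t) + 4e^(-2t)cos(2t), z(t) = -6e^(-2t)sin(2t) - 2e^(-2t)cos(2t)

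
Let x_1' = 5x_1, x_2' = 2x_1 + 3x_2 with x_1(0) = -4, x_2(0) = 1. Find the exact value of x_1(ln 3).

A = [[5,0],[2,3]]; eigenvalues λ = 3, 5.
Eigenvectors: (0,1) for λ=3, (-1,-1) for λ=5.
From the initial condition, c_1 = 5, c_2 = 4.
x_1(ln 3) = (5)(3^3)(0) + (4)(3^5)(-1) = -972.

-972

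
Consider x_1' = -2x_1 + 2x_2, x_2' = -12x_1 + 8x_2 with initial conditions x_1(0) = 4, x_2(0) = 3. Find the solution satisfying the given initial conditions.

Coefficient matrix A = [[-2, 2], [-12, 8]].
Characteristic polynomial det(A - λI) = λ^2 - 6λ + 8 = 0.
Eigenvalues λ = 2, 4.
For λ=2: (A-λI) row 1 is [-4, 2], so an eigenvector is (1, 2).
For λ=4: (A-λI) row 1 is [-6, 2], so an eigenvector is (1, 3).
General solution: C_1e^(2t)(1,2) + C_2e^(4t)(1,3).
Applying x_1(0)=4, x_2(0)=3 gives C_1=9, C_2=-5.

x_1(t) = -5e^(4t) + 9e^(2t), x_2(t) = -15e^(4t) + 18e^(2t)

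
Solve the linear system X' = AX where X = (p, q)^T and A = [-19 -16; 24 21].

p(t) = 2c_1e^(5t) - c_2e^(-3t), q(t) = -3c_1e^(5t) + c_2e^(-3t)

Coefficient matrix A = [[-19, -16], [24, 21]].
Characteristic polynomial det(A - λI) = λ^2 - 2λ - 15 = 0.
Eigenvalues λ = 5, -3.
For λ=5: (A-λI) row 1 is [-24, -16], so an eigenvector is (2, -3).
For λ=-3: (A-λI) row 1 is [-16, -16], so an eigenvector is (-1, 1).
General solution: c_1e^(5t)(2,-3) + c_2e^(-3t)(-1,1).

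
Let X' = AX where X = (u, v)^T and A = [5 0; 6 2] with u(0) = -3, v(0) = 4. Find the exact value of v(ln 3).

-1368

A = [[5,0],[6,2]]; eigenvalues λ = 2, 5.
Eigenvectors: (0,-1) for λ=2, (-1,-2) for λ=5.
From the initial condition, c_1 = -10, c_2 = 3.
v(ln 3) = (-10)(3^2)(-1) + (3)(3^5)(-2) = -1368.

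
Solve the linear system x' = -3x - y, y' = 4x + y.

x(t) = -c_1e^(-t) - c_2te^(-t) + 2c_2e^(-t), y(t) = 2c_1e^(-t) + 2c_2te^(-t) - 3c_2e^(-t)

Coefficient matrix A = [[-3, -1], [4, 1]].
Characteristic polynomial det(A - λI) = λ^2 + 2λ + 1 = 0.
Single eigenvalue λ = -1 with algebraic multiplicity 2.
Eigenvector v = (-1,2); generalized eigenvector w with (A-λI)w=v is (2,-3).
General solution: e^(-t)[c_1·v + c_2·(t·v + w)].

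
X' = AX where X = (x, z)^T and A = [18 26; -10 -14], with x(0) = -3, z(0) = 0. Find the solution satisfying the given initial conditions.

Coefficient matrix A = [[18, 26], [-10, -14]].
Characteristic polynomial det(A - λI) = λ^2 - 4λ + 8 = 0.
Eigenvalues λ = 2 ± 2i (complex conjugate pair).
For λ=2+2i: an eigenvector is (2,-1) - i(3,-2) = (2 - 3i, -1 + 2i).
A real fundamental pair from Re and Im of e^((2+2i)t)v: X_1 = e^(2t)(cos(2t)·(2,-1) + sin(2t)·(3,-2)), X_2 = e^(2t)(sin(2t)·(2,-1) - cos(2t)·(3,-2)).
General solution: C_1X_1 + C_2X_2.
Applying x(0)=-3, z(0)=0 gives C_1=-6, C_2=-3.

x(t) = -24e^(2t)sin(2t) - 3e^(2t)cos(2t), z(t) = 15e^(2t)sin(2t)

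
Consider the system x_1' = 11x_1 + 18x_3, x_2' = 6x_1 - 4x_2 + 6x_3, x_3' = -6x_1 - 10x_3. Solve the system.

Coefficient matrix A = [[11, 0, 18], [6, -4, 6], [-6, 0, -10]].
det(A - λI) = 0 gives eigenvalues λ = -1, -4, 2.
For λ=-1: eigenvector (-3,-2,2).
For λ=-4: eigenvector (0,1,0).
For λ=2: eigenvector (-2,-1,1).
General solution: c_1e^(-t)(-3,-2,2) + c_2e^(-4t)(0,1,0) + c_3e^(2t)(-2,-1,1).

x_1(t) = -3c_1e^(-t) - 2c_3e^(2t), x_2(t) = -2c_1e^(-t) + c_2e^(-4t) - c_3e^(2t), x_3(t) = 2c_1e^(-t) + c_3e^(2t)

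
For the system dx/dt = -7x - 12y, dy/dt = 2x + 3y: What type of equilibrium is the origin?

stable node

A = [[-7,-12],[2,3]]; det(A-λI) = λ^2 + 4λ + 3.
λ = -3, -1: both negative.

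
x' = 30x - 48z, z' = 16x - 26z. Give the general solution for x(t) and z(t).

x(t) = 2K_1e^(6t) + 3K_2e^(-2t), z(t) = K_1e^(6t) + 2K_2e^(-2t)

Coefficient matrix A = [[30, -48], [16, -26]].
Characteristic polynomial det(A - λI) = λ^2 - 4λ - 12 = 0.
Eigenvalues λ = 6, -2.
For λ=6: (A-λI) row 1 is [24, -48], so an eigenvector is (2, 1).
For λ=-2: (A-λI) row 1 is [32, -48], so an eigenvector is (3, 2).
General solution: K_1e^(6t)(2,1) + K_2e^(-2t)(3,2).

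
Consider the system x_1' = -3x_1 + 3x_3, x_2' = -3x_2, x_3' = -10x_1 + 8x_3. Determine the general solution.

x_1(t) = 3C_1e^(2t) + C_3e^(3t), x_2(t) = C_2e^(-3t), x_3(t) = 5C_1e^(2t) + 2C_3e^(3t)

Coefficient matrix A = [[-3, 0, 3], [0, -3, 0], [-10, 0, 8]].
det(A - λI) = 0 gives eigenvalues λ = 2, -3, 3.
For λ=2: eigenvector (3,0,5).
For λ=-3: eigenvector (0,1,0).
For λ=3: eigenvector (1,0,2).
General solution: C_1e^(2t)(3,0,5) + C_2e^(-3t)(0,1,0) + C_3e^(3t)(1,0,2).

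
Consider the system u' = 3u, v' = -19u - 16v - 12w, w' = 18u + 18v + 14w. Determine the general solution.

u(t) = -C_3e^(3t), v(t) = C_1e^(-4t) - 2C_2e^(2t) + C_3e^(3t), w(t) = -C_1e^(-4t) + 3C_2e^(2t)

Coefficient matrix A = [[3, 0, 0], [-19, -16, -12], [18, 18, 14]].
det(A - λI) = 0 gives eigenvalues λ = -4, 2, 3.
For λ=-4: eigenvector (0,1,-1).
For λ=2: eigenvector (0,-2,3).
For λ=3: eigenvector (-1,1,0).
General solution: C_1e^(-4t)(0,1,-1) + C_2e^(2t)(0,-2,3) + C_3e^(3t)(-1,1,0).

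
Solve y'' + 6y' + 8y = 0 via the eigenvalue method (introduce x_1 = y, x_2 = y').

y(t) = C_1e^(-4t) + C_2e^(-2t)

Let x_1 = y, x_2 = y'. Then x_1' = x_2 and x_2' = -8x_1 - 6x_2.
A = [[0,1],[-8,-6]]; det(A-λI) = λ^2 + 6λ + 8.
Eigenvalues λ = -4, -2 with eigenvectors (1,-4), (1,-2).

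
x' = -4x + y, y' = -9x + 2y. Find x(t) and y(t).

x(t) = -c_1e^(-t) - c_2te^(-t), y(t) = -3c_1e^(-t) - 3c_2te^(-t) - c_2e^(-t)

Coefficient matrix A = [[-4, 1], [-9, 2]].
Characteristic polynomial det(A - λI) = λ^2 + 2λ + 1 = 0.
Single eigenvalue λ = -1 with algebraic multiplicity 2.
Eigenvector v = (-1,-3); generalized eigenvector w with (A-λI)w=v is (0,-1).
General solution: e^(-t)[c_1·v + c_2·(t·v + w)].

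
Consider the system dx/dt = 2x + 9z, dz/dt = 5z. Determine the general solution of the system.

Coefficient matrix A = [[2, 9], [0, 5]].
Characteristic polynomial det(A - λI) = λ^2 - 7λ + 10 = 0.
Eigenvalues λ = 2, 5.
For λ=2: (A-λI) row 1 is [0, 9], so an eigenvector is (1, 0).
For λ=5: (A-λI) row 1 is [-3, 9], so an eigenvector is (-3, -1).
General solution: C_1e^(2t)(1,0) + C_2e^(5t)(-3,-1).

x(t) = C_1e^(2t) - 3C_2e^(5t), z(t) = -C_2e^(5t)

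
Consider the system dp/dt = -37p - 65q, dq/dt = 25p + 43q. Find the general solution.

p(t) = 2K_1e^(3t)sin(5t) + 3K_1e^(3t)cos(5t) + 3K_2e^(3t)sin(5t) - 2K_2e^(3t)cos(5t), q(t) = -K_1e^(3t)sin(5t) - 2K_1e^(3t)cos(5t) - 2K_2e^(3t)sin(5t) + K_2e^(3t)cos(5t)

Coefficient matrix A = [[-37, -65], [25, 43]].
Characteristic polynomial det(A - λI) = λ^2 - 6λ + 34 = 0.
Eigenvalues λ = 3 ± 5i (complex conjugate pair).
For λ=3+5i: an eigenvector is (3,-2) - i(2,-1) = (3 - 2i, -2 + i).
A real fundamental pair from Re and Im of e^((3+5i)t)v: X_1 = e^(3t)(cos(5t)·(3,-2) + sin(5t)·(2,-1)), X_2 = e^(3t)(sin(5t)·(3,-2) - cos(5t)·(2,-1)).
General solution: K_1X_1 + K_2X_2.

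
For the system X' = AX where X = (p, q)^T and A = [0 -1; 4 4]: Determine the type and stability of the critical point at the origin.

A = [[0,-1],[4,4]]; det(A-λI) = λ^2 - 4λ + 4.
repeated λ = 2 with a single eigenvector.

unstable improper node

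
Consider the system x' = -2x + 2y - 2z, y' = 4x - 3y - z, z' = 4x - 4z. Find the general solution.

Coefficient matrix A = [[-2, 2, -2], [4, -3, -1], [4, 0, -4]].
det(A - λI) = 0 gives eigenvalues λ = -2, -3, -4.
For λ=-2: eigenvector (1,2,2).
For λ=-3: eigenvector (-2,-7,-8).
For λ=-4: eigenvector (0,1,1).
General solution: c_1e^(-2t)(1,2,2) + c_2e^(-3t)(-2,-7,-8) + c_3e^(-4t)(0,1,1).

x(t) = c_1e^(-2t) - 2c_2e^(-3t), y(t) = 2c_1e^(-2t) - 7c_2e^(-3t) + c_3e^(-4t), z(t) = 2c_1e^(-2t) - 8c_2e^(-3t) + c_3e^(-4t)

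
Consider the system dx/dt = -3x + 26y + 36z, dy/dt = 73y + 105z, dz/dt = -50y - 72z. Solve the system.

x(t) = K_1e^(-3t) + K_2e^(3t) - 2K_3e^(-2t), y(t) = 3K_2e^(3t) - 7K_3e^(-2t), z(t) = -2K_2e^(3t) + 5K_3e^(-2t)

Coefficient matrix A = [[-3, 26, 36], [0, 73, 105], [0, -50, -72]].
det(A - λI) = 0 gives eigenvalues λ = -3, 3, -2.
For λ=-3: eigenvector (1,0,0).
For λ=3: eigenvector (1,3,-2).
For λ=-2: eigenvector (-2,-7,5).
General solution: K_1e^(-3t)(1,0,0) + K_2e^(3t)(1,3,-2) + K_3e^(-2t)(-2,-7,5).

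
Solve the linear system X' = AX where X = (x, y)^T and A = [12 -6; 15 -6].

x(t) = C_1e^(3t)sin(3t) - C_1e^(3t)cos(3t) - C_2e^(3t)sin(3t) - C_2e^(3t)cos(3t), y(t) = C_1e^(3t)sin(3t) - 2C_1e^(3t)cos(3t) - 2C_2e^(3t)sin(3t) - C_2e^(3t)cos(3t)

Coefficient matrix A = [[12, -6], [15, -6]].
Characteristic polynomial det(A - λI) = λ^2 - 6λ + 18 = 0.
Eigenvalues λ = 3 ± 3i (complex conjugate pair).
For λ=3+3i: an eigenvector is (-1,-2) - i(1,1) = (-1 - i, -2 - i).
A real fundamental pair from Re and Im of e^((3+3i)t)v: X_1 = e^(3t)(cos(3t)·(-1,-2) + sin(3t)·(1,1)), X_2 = e^(3t)(sin(3t)·(-1,-2) - cos(3t)·(1,1)).
General solution: C_1X_1 + C_2X_2.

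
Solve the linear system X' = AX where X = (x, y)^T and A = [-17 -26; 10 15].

x(t) = -2K_1e^(-t)sin(2t) - 3K_1e^(-t)cos(2t) - 3K_2e^(-t)sin(2t) + 2K_2e^(-t)cos(2t), y(t) = K_1e^(-t)sin(2t) + 2K_1e^(-t)cos(2t) + 2K_2e^(-t)sin(2t) - K_2e^(-t)cos(2t)

Coefficient matrix A = [[-17, -26], [10, 15]].
Characteristic polynomial det(A - λI) = λ^2 + 2λ + 5 = 0.
Eigenvalues λ = -1 ± 2i (complex conjugate pair).
For λ=-1+2i: an eigenvector is (-3,2) - i(-2,1) = (-3 + 2i, 2 - i).
A real fundamental pair from Re and Im of e^((-1+2i)t)v: X_1 = e^(-t)(cos(2t)·(-3,2) + sin(2t)·(-2,1)), X_2 = e^(-t)(sin(2t)·(-3,2) - cos(2t)·(-2,1)).
General solution: K_1X_1 + K_2X_2.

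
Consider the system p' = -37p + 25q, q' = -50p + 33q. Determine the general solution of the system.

Coefficient matrix A = [[-37, 25], [-50, 33]].
Characteristic polynomial det(A - λI) = λ^2 + 4λ + 29 = 0.
Eigenvalues λ = -2 ± 5i (complex conjugate pair).
For λ=-2+5i: an eigenvector is (-1,-1) - i(2,3) = (-1 - 2i, -1 - 3i).
A real fundamental pair from Re and Im of e^((-2+5i)t)v: X_1 = e^(-2t)(cos(5t)·(-1,-1) + sin(5t)·(2,3)), X_2 = e^(-2t)(sin(5t)·(-1,-1) - cos(5t)·(2,3)).
General solution: c_1X_1 + c_2X_2.

p(t) = 2c_1e^(-2t)sin(5t) - c_1e^(-2t)cos(5t) - c_2e^(-2t)sin(5t) - 2c_2e^(-2t)cos(5t), q(t) = 3c_1e^(-2t)sin(5t) - c_1e^(-2t)cos(5t) - c_2e^(-2t)sin(5t) - 3c_2e^(-2t)cos(5t)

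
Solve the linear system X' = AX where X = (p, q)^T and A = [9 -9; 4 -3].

Coefficient matrix A = [[9, -9], [4, -3]].
Characteristic polynomial det(A - λI) = λ^2 - 6λ + 9 = 0.
Single eigenvalue λ = 3 with algebraic multiplicity 2.
Eigenvector v = (-3,-2); generalized eigenvector w with (A-λI)w=v is (1,1).
General solution: e^(3t)[K_1·v + K_2·(t·v + w)].

p(t) = -3K_1e^(3t) - 3K_2te^(3t) + K_2e^(3t), q(t) = -2K_1e^(3t) - 2K_2te^(3t) + K_2e^(3t)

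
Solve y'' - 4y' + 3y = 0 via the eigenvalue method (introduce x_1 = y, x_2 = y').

y(t) = K_1e^(t) + K_2e^(3t)

Let x_1 = y, x_2 = y'. Then x_1' = x_2 and x_2' = -3x_1 + 4x_2.
A = [[0,1],[-3,4]]; det(A-λI) = λ^2 - 4λ + 3.
Eigenvalues λ = 1, 3 with eigenvectors (1,1), (1,3).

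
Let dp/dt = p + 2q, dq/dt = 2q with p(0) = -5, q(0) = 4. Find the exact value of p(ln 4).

76

A = [[1,2],[0,2]]; eigenvalues λ = 1, 2.
Eigenvectors: (1,0) for λ=1, (2,1) for λ=2.
From the initial condition, c_1 = -13, c_2 = 4.
p(ln 4) = (-13)(4^1)(1) + (4)(4^2)(2) = 76.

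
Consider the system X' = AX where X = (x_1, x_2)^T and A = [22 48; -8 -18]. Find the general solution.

x_1(t) = 3K_1e^(6t) - 2K_2e^(-2t), x_2(t) = -K_1e^(6t) + K_2e^(-2t)

Coefficient matrix A = [[22, 48], [-8, -18]].
Characteristic polynomial det(A - λI) = λ^2 - 4λ - 12 = 0.
Eigenvalues λ = 6, -2.
For λ=6: (A-λI) row 1 is [16, 48], so an eigenvector is (3, -1).
For λ=-2: (A-λI) row 1 is [24, 48], so an eigenvector is (-2, 1).
General solution: K_1e^(6t)(3,-1) + K_2e^(-2t)(-2,1).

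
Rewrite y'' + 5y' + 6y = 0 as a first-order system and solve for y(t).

y(t) = K_1e^(-3t) + K_2e^(-2t)

Let x_1 = y, x_2 = y'. Then x_1' = x_2 and x_2' = -6x_1 - 5x_2.
A = [[0,1],[-6,-5]]; det(A-λI) = λ^2 + 5λ + 6.
Eigenvalues λ = -3, -2 with eigenvectors (1,-3), (1,-2).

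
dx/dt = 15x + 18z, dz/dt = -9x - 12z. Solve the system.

x(t) = -C_1e^(-3t) + 2C_2e^(6t), z(t) = C_1e^(-3t) - C_2e^(6t)

Coefficient matrix A = [[15, 18], [-9, -12]].
Characteristic polynomial det(A - λI) = λ^2 - 3λ - 18 = 0.
Eigenvalues λ = -3, 6.
For λ=-3: (A-λI) row 1 is [18, 18], so an eigenvector is (-1, 1).
For λ=6: (A-λI) row 1 is [9, 18], so an eigenvector is (2, -1).
General solution: C_1e^(-3t)(-1,1) + C_2e^(6t)(2,-1).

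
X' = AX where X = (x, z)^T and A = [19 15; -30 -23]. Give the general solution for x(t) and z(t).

x(t) = C_1e^(-2t)sin(3t) - 2C_1e^(-2t)cos(3t) - 2C_2e^(-2t)sin(3t) - C_2e^(-2t)cos(3t), z(t) = -C_1e^(-2t)sin(3t) + 3C_1e^(-2t)cos(3t) + 3C_2e^(-2t)sin(3t) + C_2e^(-2t)cos(3t)

Coefficient matrix A = [[19, 15], [-30, -23]].
Characteristic polynomial det(A - λI) = λ^2 + 4λ + 13 = 0.
Eigenvalues λ = -2 ± 3i (complex conjugate pair).
For λ=-2+3i: an eigenvector is (-2,3) - i(1,-1) = (-2 - i, 3 + i).
A real fundamental pair from Re and Im of e^((-2+3i)t)v: X_1 = e^(-2t)(cos(3t)·(-2,3) + sin(3t)·(1,-1)), X_2 = e^(-2t)(sin(3t)·(-2,3) - cos(3t)·(1,-1)).
General solution: C_1X_1 + C_2X_2.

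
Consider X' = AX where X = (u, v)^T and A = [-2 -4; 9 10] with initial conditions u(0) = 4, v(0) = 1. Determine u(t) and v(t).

Coefficient matrix A = [[-2, -4], [9, 10]].
Characteristic polynomial det(A - λI) = λ^2 - 8λ + 16 = 0.
Single eigenvalue λ = 4 with algebraic multiplicity 2.
Eigenvector v = (-2,3); generalized eigenvector w with (A-λI)w=v is (-1,2).
General solution: e^(4t)[c_1·v + c_2·(t·v + w)].
Applying u(0)=4, v(0)=1 gives c_1=-9, c_2=14.

u(t) = -28te^(4t) + 4e^(4t), v(t) = 42te^(4t) + e^(4t)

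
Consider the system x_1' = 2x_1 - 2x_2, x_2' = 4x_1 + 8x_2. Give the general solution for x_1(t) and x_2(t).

Coefficient matrix A = [[2, -2], [4, 8]].
Characteristic polynomial det(A - λI) = λ^2 - 10λ + 24 = 0.
Eigenvalues λ = 6, 4.
For λ=6: (A-λI) row 1 is [-4, -2], so an eigenvector is (-1, 2).
For λ=4: (A-λI) row 1 is [-2, -2], so an eigenvector is (1, -1).
General solution: c_1e^(6t)(-1,2) + c_2e^(4t)(1,-1).

x_1(t) = -c_1e^(6t) + c_2e^(4t), x_2(t) = 2c_1e^(6t) - c_2e^(4t)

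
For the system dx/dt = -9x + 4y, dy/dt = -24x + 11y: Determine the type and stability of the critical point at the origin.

A = [[-9,4],[-24,11]]; det(A-λI) = λ^2 - 2λ - 3.
λ = 3, -1: opposite signs.

saddle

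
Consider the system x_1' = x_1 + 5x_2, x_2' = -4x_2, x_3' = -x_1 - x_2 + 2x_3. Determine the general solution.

Coefficient matrix A = [[1, 5, 0], [0, -4, 0], [-1, -1, 2]].
det(A - λI) = 0 gives eigenvalues λ = -4, 1, 2.
For λ=-4: eigenvector (1,-1,0).
For λ=1: eigenvector (1,0,1).
For λ=2: eigenvector (0,0,1).
General solution: C_1e^(-4t)(1,-1,0) + C_2e^(t)(1,0,1) + C_3e^(2t)(0,0,1).

x_1(t) = C_1e^(-4t) + C_2e^(t), x_2(t) = -C_1e^(-4t), x_3(t) = C_2e^(t) + C_3e^(2t)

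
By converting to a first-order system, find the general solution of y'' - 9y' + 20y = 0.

Let x_1 = y, x_2 = y'. Then x_1' = x_2 and x_2' = -20x_1 + 9x_2.
A = [[0,1],[-20,9]]; det(A-λI) = λ^2 - 9λ + 20.
Eigenvalues λ = 5, 4 with eigenvectors (1,5), (1,4).

y(t) = C_1e^(5t) + C_2e^(4t)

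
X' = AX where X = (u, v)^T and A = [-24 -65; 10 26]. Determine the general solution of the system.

Coefficient matrix A = [[-24, -65], [10, 26]].
Characteristic polynomial det(A - λI) = λ^2 - 2λ + 26 = 0.
Eigenvalues λ = 1 ± 5i (complex conjugate pair).
For λ=1+5i: an eigenvector is (-3,1) - i(2,-1) = (-3 - 2i, 1 + i).
A real fundamental pair from Re and Im of e^((1+5i)t)v: X_1 = e^(t)(cos(5t)·(-3,1) + sin(5t)·(2,-1)), X_2 = e^(t)(sin(5t)·(-3,1) - cos(5t)·(2,-1)).
General solution: c_1X_1 + c_2X_2.

u(t) = 2c_1e^(t)sin(5t) - 3c_1e^(t)cos(5t) - 3c_2e^(t)sin(5t) - 2c_2e^(t)cos(5t), v(t) = -c_1e^(t)sin(5t) + c_1e^(t)cos(5t) + c_2e^(t)sin(5t) + c_2e^(t)cos(5t)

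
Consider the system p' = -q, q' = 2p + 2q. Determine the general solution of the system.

p(t) = -K_1e^(t)sin(t) + K_2e^(t)cos(t), q(t) = K_1e^(t)sin(t) + K_1e^(t)cos(t) + K_2e^(t)sin(t) - K_2e^(t)cos(t)

Coefficient matrix A = [[0, -1], [2, 2]].
Characteristic polynomial det(A - λI) = λ^2 - 2λ + 2 = 0.
Eigenvalues λ = 1 ± i (complex conjugate pair).
For λ=1+i: an eigenvector is (0,1) - i(-1,1) = (0 + i, 1 - i).
A real fundamental pair from Re and Im of e^((1+i)t)v: X_1 = e^(t)(cos(t)·(0,1) + sin(t)·(-1,1)), X_2 = e^(t)(sin(t)·(0,1) - cos(t)·(-1,1)).
General solution: K_1X_1 + K_2X_2.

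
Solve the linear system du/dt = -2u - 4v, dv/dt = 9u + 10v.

Coefficient matrix A = [[-2, -4], [9, 10]].
Characteristic polynomial det(A - λI) = λ^2 - 8λ + 16 = 0.
Single eigenvalue λ = 4 with algebraic multiplicity 2.
Eigenvector v = (2,-3); generalized eigenvector w with (A-λI)w=v is (1,-2).
General solution: e^(4t)[c_1·v + c_2·(t·v + w)].

u(t) = 2c_1e^(4t) + 2c_2te^(4t) + c_2e^(4t), v(t) = -3c_1e^(4t) - 3c_2te^(4t) - 2c_2e^(4t)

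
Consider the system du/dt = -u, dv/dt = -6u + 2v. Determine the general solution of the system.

u(t) = -c_1e^(-t), v(t) = -2c_1e^(-t) - c_2e^(2t)

Coefficient matrix A = [[-1, 0], [-6, 2]].
Characteristic polynomial det(A - λI) = λ^2 - λ - 2 = 0.
Eigenvalues λ = -1, 2.
For λ=-1: (A-λI) row 2 is [-6, 3], so an eigenvector is (-1, -2).
For λ=2: (A-λI) row 1 is [-3, 0], so an eigenvector is (0, -1).
General solution: c_1e^(-t)(-1,-2) + c_2e^(2t)(0,-1).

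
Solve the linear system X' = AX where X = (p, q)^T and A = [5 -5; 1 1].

Coefficient matrix A = [[5, -5], [1, 1]].
Characteristic polynomial det(A - λI) = λ^2 - 6λ + 10 = 0.
Eigenvalues λ = 3 ± i (complex conjugate pair).
For λ=3+i: an eigenvector is (2,1) - i(-1,0) = (2 + i, 1).
A real fundamental pair from Re and Im of e^((3+i)t)v: X_1 = e^(3t)(cos(t)·(2,1) + sin(t)·(-1,0)), X_2 = e^(3t)(sin(t)·(2,1) - cos(t)·(-1,0)).
General solution: K_1X_1 + K_2X_2.

p(t) = -K_1e^(3t)sin(t) + 2K_1e^(3t)cos(t) + 2K_2e^(3t)sin(t) + K_2e^(3t)cos(t), q(t) = K_1e^(3t)cos(t) + K_2e^(3t)sin(t)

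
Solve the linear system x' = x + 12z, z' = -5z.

Coefficient matrix A = [[1, 12], [0, -5]].
Characteristic polynomial det(A - λI) = λ^2 + 4λ - 5 = 0.
Eigenvalues λ = 1, -5.
For λ=1: (A-λI) row 1 is [0, 12], so an eigenvector is (-1, 0).
For λ=-5: (A-λI) row 1 is [6, 12], so an eigenvector is (-2, 1).
General solution: C_1e^(t)(-1,0) + C_2e^(-5t)(-2,1).

x(t) = -C_1e^(t) - 2C_2e^(-5t), z(t) = C_2e^(-5t)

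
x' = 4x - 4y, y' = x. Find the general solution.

Coefficient matrix A = [[4, -4], [1, 0]].
Characteristic polynomial det(A - λI) = λ^2 - 4λ + 4 = 0.
Single eigenvalue λ = 2 with algebraic multiplicity 2.
Eigenvector v = (2,1); generalized eigenvector w with (A-λI)w=v is (-1,-1).
General solution: e^(2t)[C_1·v + C_2·(t·v + w)].

x(t) = 2C_1e^(2t) + 2C_2te^(2t) - C_2e^(2t), y(t) = C_1e^(2t) + C_2te^(2t) - C_2e^(2t)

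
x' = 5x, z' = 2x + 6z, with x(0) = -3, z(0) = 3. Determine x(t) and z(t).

x(t) = -3e^(5t), z(t) = -3e^(6t) + 6e^(5t)

Coefficient matrix A = [[5, 0], [2, 6]].
Characteristic polynomial det(A - λI) = λ^2 - 11λ + 30 = 0.
Eigenvalues λ = 6, 5.
For λ=6: (A-λI) row 1 is [-1, 0], so an eigenvector is (0, 1).
For λ=5: (A-λI) row 2 is [2, 1], so an eigenvector is (-1, 2).
General solution: C_1e^(6t)(0,1) + C_2e^(5t)(-1,2).
Applying x(0)=-3, z(0)=3 gives C_1=-3, C_2=3.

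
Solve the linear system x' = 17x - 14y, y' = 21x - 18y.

Coefficient matrix A = [[17, -14], [21, -18]].
Characteristic polynomial det(A - λI) = λ^2 + λ - 12 = 0.
Eigenvalues λ = 3, -4.
For λ=3: (A-λI) row 1 is [14, -14], so an eigenvector is (1, 1).
For λ=-4: (A-λI) row 1 is [21, -14], so an eigenvector is (2, 3).
General solution: c_1e^(3t)(1,1) + c_2e^(-4t)(2,3).

x(t) = c_1e^(3t) + 2c_2e^(-4t), y(t) = c_1e^(3t) + 3c_2e^(-4t)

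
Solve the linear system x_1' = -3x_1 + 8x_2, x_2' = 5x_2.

Coefficient matrix A = [[-3, 8], [0, 5]].
Characteristic polynomial det(A - λI) = λ^2 - 2λ - 15 = 0.
Eigenvalues λ = -3, 5.
For λ=-3: (A-λI) row 1 is [0, 8], so an eigenvector is (-1, 0).
For λ=5: (A-λI) row 1 is [-8, 8], so an eigenvector is (1, 1).
General solution: K_1e^(-3t)(-1,0) + K_2e^(5t)(1,1).

x_1(t) = -K_1e^(-3t) + K_2e^(5t), x_2(t) = K_2e^(5t)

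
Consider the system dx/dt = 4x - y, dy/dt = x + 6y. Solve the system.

x(t) = c_1e^(5t) + c_2te^(5t), y(t) = -c_1e^(5t) - c_2te^(5t) - c_2e^(5t)

Coefficient matrix A = [[4, -1], [1, 6]].
Characteristic polynomial det(A - λI) = λ^2 - 10λ + 25 = 0.
Single eigenvalue λ = 5 with algebraic multiplicity 2.
Eigenvector v = (1,-1); generalized eigenvector w with (A-λI)w=v is (0,-1).
General solution: e^(5t)[c_1·v + c_2·(t·v + w)].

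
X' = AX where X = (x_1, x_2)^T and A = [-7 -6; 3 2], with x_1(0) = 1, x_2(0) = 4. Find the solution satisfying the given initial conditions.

Coefficient matrix A = [[-7, -6], [3, 2]].
Characteristic polynomial det(A - λI) = λ^2 + 5λ + 4 = 0.
Eigenvalues λ = -4, -1.
For λ=-4: (A-λI) row 1 is [-3, -6], so an eigenvector is (2, -1).
For λ=-1: (A-λI) row 1 is [-6, -6], so an eigenvector is (1, -1).
General solution: K_1e^(-4t)(2,-1) + K_2e^(-t)(1,-1).
Applying x_1(0)=1, x_2(0)=4 gives K_1=5, K_2=-9.

x_1(t) = -9e^(-t) + 10e^(-4t), x_2(t) = 9e^(-t) - 5e^(-4t)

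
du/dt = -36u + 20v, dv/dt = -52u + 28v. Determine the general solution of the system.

Coefficient matrix A = [[-36, 20], [-52, 28]].
Characteristic polynomial det(A - λI) = λ^2 + 8λ + 32 = 0.
Eigenvalues λ = -4 ± 4i (complex conjugate pair).
For λ=-4+4i: an eigenvector is (-1,-2) - i(-2,-3) = (-1 + 2i, -2 + 3i).
A real fundamental pair from Re and Im of e^((-4+4i)t)v: X_1 = e^(-4t)(cos(4t)·(-1,-2) + sin(4t)·(-2,-3)), X_2 = e^(-4t)(sin(4t)·(-1,-2) - cos(4t)·(-2,-3)).
General solution: K_1X_1 + K_2X_2.

u(t) = -2K_1e^(-4t)sin(4t) - K_1e^(-4t)cos(4t) - K_2e^(-4t)sin(4t) + 2K_2e^(-4t)cos(4t), v(t) = -3K_1e^(-4t)sin(4t) - 2K_1e^(-4t)cos(4t) - 2K_2e^(-4t)sin(4t) + 3K_2e^(-4t)cos(4t)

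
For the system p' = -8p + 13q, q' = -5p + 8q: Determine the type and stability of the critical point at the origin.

center

A = [[-8,13],[-5,8]]; det(A-λI) = λ^2 + 1.
λ = 0 ± i: zero real part.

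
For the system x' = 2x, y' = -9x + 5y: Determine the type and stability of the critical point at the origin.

unstable node

A = [[2,0],[-9,5]]; det(A-λI) = λ^2 - 7λ + 10.
λ = 5, 2: both positive.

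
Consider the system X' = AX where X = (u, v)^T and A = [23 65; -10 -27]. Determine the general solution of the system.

u(t) = -2c_1e^(-2t)sin(5t) - 3c_1e^(-2t)cos(5t) - 3c_2e^(-2t)sin(5t) + 2c_2e^(-2t)cos(5t), v(t) = c_1e^(-2t)sin(5t) + c_1e^(-2t)cos(5t) + c_2e^(-2t)sin(5t) - c_2e^(-2t)cos(5t)

Coefficient matrix A = [[23, 65], [-10, -27]].
Characteristic polynomial det(A - λI) = λ^2 + 4λ + 29 = 0.
Eigenvalues λ = -2 ± 5i (complex conjugate pair).
For λ=-2+5i: an eigenvector is (-3,1) - i(-2,1) = (-3 + 2i, 1 - i).
A real fundamental pair from Re and Im of e^((-2+5i)t)v: X_1 = e^(-2t)(cos(5t)·(-3,1) + sin(5t)·(-2,1)), X_2 = e^(-2t)(sin(5t)·(-3,1) - cos(5t)·(-2,1)).
General solution: c_1X_1 + c_2X_2.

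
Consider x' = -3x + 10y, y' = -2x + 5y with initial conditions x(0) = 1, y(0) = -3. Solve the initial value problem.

Coefficient matrix A = [[-3, 10], [-2, 5]].
Characteristic polynomial det(A - λI) = λ^2 - 2λ + 5 = 0.
Eigenvalues λ = 1 ± 2i (complex conjugate pair).
For λ=1+2i: an eigenvector is (1,0) - i(-2,-1) = (1 + 2i, 0 + i).
A real fundamental pair from Re and Im of e^((1+2i)t)v: X_1 = e^(t)(cos(2t)·(1,0) + sin(2t)·(-2,-1)), X_2 = e^(t)(sin(2t)·(1,0) - cos(2t)·(-2,-1)).
General solution: K_1X_1 + K_2X_2.
Applying x(0)=1, y(0)=-3 gives K_1=7, K_2=-3.

x(t) = -17e^(t)sin(2t) + e^(t)cos(2t), y(t) = -7e^(t)sin(2t) - 3e^(t)cos(2t)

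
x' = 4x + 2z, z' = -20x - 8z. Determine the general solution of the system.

Coefficient matrix A = [[4, 2], [-20, -8]].
Characteristic polynomial det(A - λI) = λ^2 + 4λ + 8 = 0.
Eigenvalues λ = -2 ± 2i (complex conjugate pair).
For λ=-2+2i: an eigenvector is (0,-1) - i(-1,3) = (0 + i, -1 - 3i).
A real fundamental pair from Re and Im of e^((-2+2i)t)v: X_1 = e^(-2t)(cos(2t)·(0,-1) + sin(2t)·(-1,3)), X_2 = e^(-2t)(sin(2t)·(0,-1) - cos(2t)·(-1,3)).
General solution: C_1X_1 + C_2X_2.

x(t) = -C_1e^(-2t)sin(2t) + C_2e^(-2t)cos(2t), z(t) = 3C_1e^(-2t)sin(2t) - C_1e^(-2t)cos(2t) - C_2e^(-2t)sin(2t) - 3C_2e^(-2t)cos(2t)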